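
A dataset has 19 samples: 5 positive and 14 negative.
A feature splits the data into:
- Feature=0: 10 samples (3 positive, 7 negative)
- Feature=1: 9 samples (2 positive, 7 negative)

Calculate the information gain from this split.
0.0056 bits

Information Gain = H(Y) - H(Y|Feature)

Before split:
P(positive) = 5/19 = 0.2632
H(Y) = 0.8315 bits

After split:
Feature=0: H = 0.8813 bits (weight = 10/19)
Feature=1: H = 0.7642 bits (weight = 9/19)
H(Y|Feature) = (10/19)×0.8813 + (9/19)×0.7642 = 0.8258 bits

Information Gain = 0.8315 - 0.8258 = 0.0056 bits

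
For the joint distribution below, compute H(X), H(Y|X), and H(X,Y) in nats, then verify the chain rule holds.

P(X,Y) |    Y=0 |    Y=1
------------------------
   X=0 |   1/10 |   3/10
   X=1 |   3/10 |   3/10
H(X,Y) = 1.3138, H(X) = 0.6730, H(Y|X) = 0.6408 (all in nats)

Chain rule: H(X,Y) = H(X) + H(Y|X)

Left side — joint entropy directly:
H(X,Y) = -Σ p(x,y) log p(x,y) = 1.3138 nats

Right side — compute H(Y|X) from the conditional distributions:
P(X) = (2/5, 3/5), so H(X) = 0.6730 nats
H(Y|X) = Σ_x P(X=x) · H(Y|X=x):
  P(Y|X=0) = (1/4, 3/4), H(Y|X=0) = 0.5623, weight P(X=0) = 2/5
  P(Y|X=1) = (1/2, 1/2), H(Y|X=1) = 0.6931, weight P(X=1) = 3/5
H(Y|X) = 0.6408 nats

H(X) + H(Y|X) = 0.6730 + 0.6408 = 1.3138 nats

Both sides equal 1.3138 nats. ✓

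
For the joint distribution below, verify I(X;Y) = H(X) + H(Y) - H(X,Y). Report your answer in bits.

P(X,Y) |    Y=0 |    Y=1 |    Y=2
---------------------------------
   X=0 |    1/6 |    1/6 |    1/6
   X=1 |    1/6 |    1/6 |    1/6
I(X;Y) = 0.0000 bits

Mutual information has multiple equivalent forms:
- I(X;Y) = H(X) - H(X|Y)
- I(X;Y) = H(Y) - H(Y|X)
- I(X;Y) = H(X) + H(Y) - H(X,Y)

Computing all quantities:
H(X) = 1.0000, H(Y) = 1.5850, H(X,Y) = 2.5850
H(X|Y) = 1.0000, H(Y|X) = 1.5850

Verification:
H(X) - H(X|Y) = 1.0000 - 1.0000 = 0.0000
H(Y) - H(Y|X) = 1.5850 - 1.5850 = 0.0000
H(X) + H(Y) - H(X,Y) = 1.0000 + 1.5850 - 2.5850 = 0.0000

All forms give I(X;Y) = 0.0000 bits. ✓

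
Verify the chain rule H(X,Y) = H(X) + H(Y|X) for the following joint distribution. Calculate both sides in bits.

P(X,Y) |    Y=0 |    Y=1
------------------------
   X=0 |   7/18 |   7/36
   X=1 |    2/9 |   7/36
H(X,Y) = 1.9309, H(X) = 0.9799, H(Y|X) = 0.9510 (all in bits)

Chain rule: H(X,Y) = H(X) + H(Y|X)

Left side — joint entropy directly:
H(X,Y) = -Σ p(x,y) log p(x,y) = 1.9309 bits

Right side — compute H(Y|X) from the conditional distributions:
P(X) = (7/12, 5/12), so H(X) = 0.9799 bits
H(Y|X) = Σ_x P(X=x) · H(Y|X=x):
  P(Y|X=0) = (2/3, 1/3), H(Y|X=0) = 0.9183, weight P(X=0) = 7/12
  P(Y|X=1) = (8/15, 7/15), H(Y|X=1) = 0.9968, weight P(X=1) = 5/12
H(Y|X) = 0.9510 bits

H(X) + H(Y|X) = 0.9799 + 0.9510 = 1.9309 bits

Both sides equal 1.9309 bits. ✓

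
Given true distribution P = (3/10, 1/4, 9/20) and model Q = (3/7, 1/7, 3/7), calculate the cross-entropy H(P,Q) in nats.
1.1220 nats

Cross-entropy: H(P,Q) = -Σ p(x) log q(x)

Alternatively: H(P,Q) = H(P) + D_KL(P||Q)
H(P) = 1.0671 nats
D_KL(P||Q) = 0.0549 nats

H(P,Q) = 1.0671 + 0.0549 = 1.1220 nats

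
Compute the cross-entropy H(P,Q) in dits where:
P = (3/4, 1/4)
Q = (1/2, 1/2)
0.3010 dits

Cross-entropy: H(P,Q) = -Σ p(x) log q(x)

Alternatively: H(P,Q) = H(P) + D_KL(P||Q)
H(P) = 0.2442 dits
D_KL(P||Q) = 0.0568 dits

H(P,Q) = 0.2442 + 0.0568 = 0.3010 dits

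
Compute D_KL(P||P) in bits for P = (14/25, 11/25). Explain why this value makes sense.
0.0000 bits

KL divergence satisfies the Gibbs inequality: D_KL(P||Q) ≥ 0 for all distributions P, Q.

D_KL(P||Q) = Σ p(x) log(p(x)/q(x))
Each term is p(x) × log_2(p(x)/p(x)) = p(x) × log_2(1) = 0, so the sum is 0.
D_KL(P||Q) = 0.0000 bits

When P = Q, the KL divergence is exactly 0, as there is no 'divergence' between identical distributions.

This non-negativity is a fundamental property: relative entropy cannot be negative because it measures how different Q is from P.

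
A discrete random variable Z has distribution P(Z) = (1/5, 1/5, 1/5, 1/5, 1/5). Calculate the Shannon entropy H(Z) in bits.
2.3219 bits

Shannon entropy is H(X) = -Σ p(x) log p(x).

For P = (1/5, 1/5, 1/5, 1/5, 1/5):
H = -1/5 × log_2(1/5) -1/5 × log_2(1/5) -1/5 × log_2(1/5) -1/5 × log_2(1/5) -1/5 × log_2(1/5)
H = 2.3219 bits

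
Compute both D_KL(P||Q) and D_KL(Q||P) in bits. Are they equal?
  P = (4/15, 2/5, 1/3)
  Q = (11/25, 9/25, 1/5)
D_KL(P||Q) = 0.1138, D_KL(Q||P) = 0.1158

KL divergence is not symmetric: D_KL(P||Q) ≠ D_KL(Q||P) in general.

D_KL(P||Q) = 0.1138 bits
D_KL(Q||P) = 0.1158 bits

No, they are not equal!

This asymmetry is why KL divergence is not a true distance metric.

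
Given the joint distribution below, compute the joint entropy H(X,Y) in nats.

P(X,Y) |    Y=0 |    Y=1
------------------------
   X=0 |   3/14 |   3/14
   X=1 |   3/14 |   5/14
1.3580 nats

Joint entropy is H(X,Y) = -Σ_{x,y} p(x,y) log p(x,y).

Summing over all non-zero entries:
H(X,Y) = -[3/14·log_e(3/14) + 3/14·log_e(3/14) + 3/14·log_e(3/14) + 5/14·log_e(5/14)]
H(X,Y) = 1.3580 nats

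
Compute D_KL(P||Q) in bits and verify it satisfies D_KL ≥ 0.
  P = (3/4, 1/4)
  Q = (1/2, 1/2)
0.1887 bits

KL divergence satisfies the Gibbs inequality: D_KL(P||Q) ≥ 0 for all distributions P, Q.

D_KL(P||Q) = Σ p(x) log(p(x)/q(x))
Term by term:
  x=0: 3/4 × log_2[(3/4)/(1/2)] = 0.4387
  x=1: 1/4 × log_2[(1/4)/(1/2)] = -0.2500
D_KL(P||Q) = 0.1887 bits

D_KL(P||Q) = 0.1887 ≥ 0 ✓

This non-negativity is a fundamental property: relative entropy cannot be negative because it measures how different Q is from P.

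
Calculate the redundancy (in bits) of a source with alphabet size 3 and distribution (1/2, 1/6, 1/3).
0.1258 bits

Redundancy measures how far a source is from maximum entropy:
R = H_max - H(X)

Maximum entropy for 3 symbols: H_max = log_2(3) = 1.5850 bits
Actual entropy: H(X) = 1.4591 bits
Redundancy: R = 1.5850 - 1.4591 = 0.1258 bits

This redundancy represents potential for compression: the source could be compressed by 0.1258 bits per symbol.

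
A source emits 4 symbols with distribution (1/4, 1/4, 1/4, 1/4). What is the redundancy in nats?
0.0000 nats

Redundancy measures how far a source is from maximum entropy:
R = H_max - H(X)

Maximum entropy for 4 symbols: H_max = log_e(4) = 1.3863 nats
Actual entropy: H(X) = 1.3863 nats
Redundancy: R = 1.3863 - 1.3863 = 0.0000 nats

This redundancy represents potential for compression: the source could be compressed by 0.0000 nats per symbol.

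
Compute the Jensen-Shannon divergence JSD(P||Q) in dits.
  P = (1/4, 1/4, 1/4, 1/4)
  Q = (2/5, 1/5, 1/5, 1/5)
0.0056 dits

Jensen-Shannon divergence is:
JSD(P||Q) = 0.5 × D_KL(P||M) + 0.5 × D_KL(Q||M)
where M = 0.5 × (P + Q) is the mixture distribution.

M = 0.5 × (1/4, 1/4, 1/4, 1/4) + 0.5 × (2/5, 1/5, 1/5, 1/5) = (13/40, 9/40, 9/40, 9/40)

D_KL(P||M) = 0.0058 dits
D_KL(Q||M) = 0.0054 dits

JSD(P||Q) = 0.5 × 0.0058 + 0.5 × 0.0054 = 0.0056 dits

Unlike KL divergence, JSD is symmetric and bounded: 0 ≤ JSD ≤ log(2).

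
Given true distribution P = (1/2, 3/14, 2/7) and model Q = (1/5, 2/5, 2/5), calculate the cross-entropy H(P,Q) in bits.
1.8219 bits

Cross-entropy: H(P,Q) = -Σ p(x) log q(x)

Alternatively: H(P,Q) = H(P) + D_KL(P||Q)
H(P) = 1.4926 bits
D_KL(P||Q) = 0.3293 bits

H(P,Q) = 1.4926 + 0.3293 = 1.8219 bits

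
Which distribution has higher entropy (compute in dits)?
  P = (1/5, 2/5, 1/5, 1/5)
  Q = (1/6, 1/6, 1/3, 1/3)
P

Computing entropies in dits:
H(P) = 0.5786
H(Q) = 0.5775

Distribution P has higher entropy.

Intuition: The distribution closer to uniform (more spread out) has higher entropy.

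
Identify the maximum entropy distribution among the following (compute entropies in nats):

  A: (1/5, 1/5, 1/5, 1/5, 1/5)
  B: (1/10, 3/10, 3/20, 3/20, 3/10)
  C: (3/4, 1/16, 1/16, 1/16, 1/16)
A

For a discrete distribution over n outcomes, entropy is maximized by the uniform distribution.

Computing entropies:
H(A) = 1.6094 nats
H(B) = 1.5218 nats
H(C) = 0.9089 nats

The uniform distribution (where all probabilities equal 1/5) achieves the maximum entropy of log_e(5) = 1.6094 nats.

Distribution A has the highest entropy.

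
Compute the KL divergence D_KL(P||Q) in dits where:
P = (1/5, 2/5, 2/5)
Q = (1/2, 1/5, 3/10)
0.0908 dits

KL divergence: D_KL(P||Q) = Σ p(x) log(p(x)/q(x))

Computing term by term:
  x=0: 1/5 × log_10[(1/5)/(1/2)] = 1/5 × -0.3979 = -0.0796
  x=1: 2/5 × log_10[(2/5)/(1/5)] = 2/5 × 0.3010 = 0.1204
  x=2: 2/5 × log_10[(2/5)/(3/10)] = 2/5 × 0.1249 = 0.0500

D_KL(P||Q) = 0.0908 dits

Note: KL divergence is always non-negative and equals 0 iff P = Q.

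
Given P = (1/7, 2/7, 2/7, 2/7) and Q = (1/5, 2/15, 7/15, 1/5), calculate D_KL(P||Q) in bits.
0.1896 bits

KL divergence: D_KL(P||Q) = Σ p(x) log(p(x)/q(x))

Computing term by term:
  x=0: 1/7 × log_2[(1/7)/(1/5)] = 1/7 × -0.4854 = -0.0693
  x=1: 2/7 × log_2[(2/7)/(2/15)] = 2/7 × 1.0995 = 0.3142
  x=2: 2/7 × log_2[(2/7)/(7/15)] = 2/7 × -0.7078 = -0.2022
  x=3: 2/7 × log_2[(2/7)/(1/5)] = 2/7 × 0.5146 = 0.1470

D_KL(P||Q) = 0.1896 bits

Note: KL divergence is always non-negative and equals 0 iff P = Q.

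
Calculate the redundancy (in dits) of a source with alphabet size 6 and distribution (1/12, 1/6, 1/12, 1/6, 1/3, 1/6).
0.0502 dits

Redundancy measures how far a source is from maximum entropy:
R = H_max - H(X)

Maximum entropy for 6 symbols: H_max = log_10(6) = 0.7782 dits
Actual entropy: H(X) = 0.7280 dits
Redundancy: R = 0.7782 - 0.7280 = 0.0502 dits

This redundancy represents potential for compression: the source could be compressed by 0.0502 dits per symbol.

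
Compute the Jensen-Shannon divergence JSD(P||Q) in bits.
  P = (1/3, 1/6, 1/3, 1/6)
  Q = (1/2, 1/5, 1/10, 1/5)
0.0621 bits

Jensen-Shannon divergence is:
JSD(P||Q) = 0.5 × D_KL(P||M) + 0.5 × D_KL(Q||M)
where M = 0.5 × (P + Q) is the mixture distribution.

M = 0.5 × (1/3, 1/6, 1/3, 1/6) + 0.5 × (1/2, 1/5, 1/10, 1/5) = (5/12, 0.183333, 0.216667, 0.183333)

D_KL(P||M) = 0.0540 bits
D_KL(Q||M) = 0.0702 bits

JSD(P||Q) = 0.5 × 0.0540 + 0.5 × 0.0702 = 0.0621 bits

Unlike KL divergence, JSD is symmetric and bounded: 0 ≤ JSD ≤ log(2).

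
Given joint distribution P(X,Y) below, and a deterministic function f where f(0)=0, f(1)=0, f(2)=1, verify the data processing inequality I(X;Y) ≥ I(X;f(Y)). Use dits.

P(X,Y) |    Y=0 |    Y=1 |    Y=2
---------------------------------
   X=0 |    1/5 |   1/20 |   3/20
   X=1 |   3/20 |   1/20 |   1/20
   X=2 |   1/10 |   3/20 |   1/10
I(X;Y) = 0.0270, I(X;f(Y)) = 0.0051, inequality holds: 0.0270 ≥ 0.0051

Data Processing Inequality: For any Markov chain X → Y → Z, we have I(X;Y) ≥ I(X;Z).

Here Z = f(Y) is a deterministic function of Y, forming X → Y → Z.

Original I(X;Y) = 0.0270 dits

After applying f:
P(X,Z) where Z=f(Y):
- P(X,Z=0) = P(X,Y=0) + P(X,Y=1)
- P(X,Z=1) = P(X,Y=2)

I(X;Z) = I(X;f(Y)) = 0.0051 dits

Verification: 0.0270 ≥ 0.0051 ✓

Information cannot be created by processing; the function f can only lose information about X.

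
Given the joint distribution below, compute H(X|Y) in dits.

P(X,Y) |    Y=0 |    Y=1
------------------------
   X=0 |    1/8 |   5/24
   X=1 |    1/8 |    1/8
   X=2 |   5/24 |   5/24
0.4649 dits

Using the chain rule: H(X|Y) = H(X,Y) - H(Y)

First, compute H(X,Y) = 0.7644 dits

Marginal P(Y) = (11/24, 13/24)
H(Y) = 0.2995 dits

H(X|Y) = H(X,Y) - H(Y) = 0.7644 - 0.2995 = 0.4649 dits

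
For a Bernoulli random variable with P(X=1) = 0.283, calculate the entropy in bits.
0.8595 bits

The binary entropy function is:
H(p) = -p log(p) - (1-p) log(1-p)

H(0.283) = -0.283 × log_2(0.283) - 0.717 × log_2(0.717)
H(0.283) = 0.8595 bits

Note: Binary entropy is maximized at p=0.5 (H=1 bit) and minimized at p=0 or p=1 (H=0).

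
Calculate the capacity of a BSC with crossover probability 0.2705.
0.1578 bits

For a binary symmetric channel (BSC) with error probability p:
Capacity C = 1 - H(p) bits per symbol

where H(p) = -p log₂(p) - (1-p) log₂(1-p) is the binary entropy function.

H(0.2705) = 0.8422 bits
C = 1 - 0.8422 = 0.1578 bits per symbol

This means we can reliably transmit up to 0.1578 bits of information per channel use.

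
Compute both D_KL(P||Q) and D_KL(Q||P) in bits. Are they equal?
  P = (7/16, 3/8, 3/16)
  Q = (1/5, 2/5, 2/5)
D_KL(P||Q) = 0.2542, D_KL(Q||P) = 0.2486

KL divergence is not symmetric: D_KL(P||Q) ≠ D_KL(Q||P) in general.

D_KL(P||Q) = 0.2542 bits
D_KL(Q||P) = 0.2486 bits

No, they are not equal!

This asymmetry is why KL divergence is not a true distance metric.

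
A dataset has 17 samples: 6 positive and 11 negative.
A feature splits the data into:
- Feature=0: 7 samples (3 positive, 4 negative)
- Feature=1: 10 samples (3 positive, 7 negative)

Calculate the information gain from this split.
0.0126 bits

Information Gain = H(Y) - H(Y|Feature)

Before split:
P(positive) = 6/17 = 0.3529
H(Y) = 0.9367 bits

After split:
Feature=0: H = 0.9852 bits (weight = 7/17)
Feature=1: H = 0.8813 bits (weight = 10/17)
H(Y|Feature) = (7/17)×0.9852 + (10/17)×0.8813 = 0.9241 bits

Information Gain = 0.9367 - 0.9241 = 0.0126 bits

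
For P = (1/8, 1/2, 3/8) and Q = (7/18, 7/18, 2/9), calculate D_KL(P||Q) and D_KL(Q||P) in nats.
D_KL(P||Q) = 0.1800, D_KL(Q||P) = 0.2274

KL divergence is not symmetric: D_KL(P||Q) ≠ D_KL(Q||P) in general.

D_KL(P||Q) = 0.1800 nats
D_KL(Q||P) = 0.2274 nats

No, they are not equal!

This asymmetry is why KL divergence is not a true distance metric.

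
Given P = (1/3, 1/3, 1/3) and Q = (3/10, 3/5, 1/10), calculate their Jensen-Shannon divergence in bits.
0.0763 bits

Jensen-Shannon divergence is:
JSD(P||Q) = 0.5 × D_KL(P||M) + 0.5 × D_KL(Q||M)
where M = 0.5 × (P + Q) is the mixture distribution.

M = 0.5 × (1/3, 1/3, 1/3) + 0.5 × (3/10, 3/5, 1/10) = (0.316667, 7/15, 0.216667)

D_KL(P||M) = 0.0700 bits
D_KL(Q||M) = 0.0826 bits

JSD(P||Q) = 0.5 × 0.0700 + 0.5 × 0.0826 = 0.0763 bits

Unlike KL divergence, JSD is symmetric and bounded: 0 ≤ JSD ≤ log(2).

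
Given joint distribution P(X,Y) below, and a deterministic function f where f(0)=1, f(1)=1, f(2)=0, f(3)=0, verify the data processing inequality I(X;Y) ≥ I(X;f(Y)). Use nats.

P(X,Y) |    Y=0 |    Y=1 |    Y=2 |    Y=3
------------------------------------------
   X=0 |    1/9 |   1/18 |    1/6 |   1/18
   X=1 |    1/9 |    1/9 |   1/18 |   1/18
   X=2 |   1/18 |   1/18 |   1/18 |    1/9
I(X;Y) = 0.0702, I(X;f(Y)) = 0.0285, inequality holds: 0.0702 ≥ 0.0285

Data Processing Inequality: For any Markov chain X → Y → Z, we have I(X;Y) ≥ I(X;Z).

Here Z = f(Y) is a deterministic function of Y, forming X → Y → Z.

Original I(X;Y) = 0.0702 nats

After applying f:
P(X,Z) where Z=f(Y):
- P(X,Z=0) = P(X,Y=2) + P(X,Y=3)
- P(X,Z=1) = P(X,Y=0) + P(X,Y=1)

I(X;Z) = I(X;f(Y)) = 0.0285 nats

Verification: 0.0702 ≥ 0.0285 ✓

Information cannot be created by processing; the function f can only lose information about X.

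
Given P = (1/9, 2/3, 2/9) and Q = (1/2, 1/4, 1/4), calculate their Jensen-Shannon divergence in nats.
0.1165 nats

Jensen-Shannon divergence is:
JSD(P||Q) = 0.5 × D_KL(P||M) + 0.5 × D_KL(Q||M)
where M = 0.5 × (P + Q) is the mixture distribution.

M = 0.5 × (1/9, 2/3, 2/9) + 0.5 × (1/2, 1/4, 1/4) = (11/36, 11/24, 0.236111)

D_KL(P||M) = 0.1239 nats
D_KL(Q||M) = 0.1090 nats

JSD(P||Q) = 0.5 × 0.1239 + 0.5 × 0.1090 = 0.1165 nats

Unlike KL divergence, JSD is symmetric and bounded: 0 ≤ JSD ≤ log(2).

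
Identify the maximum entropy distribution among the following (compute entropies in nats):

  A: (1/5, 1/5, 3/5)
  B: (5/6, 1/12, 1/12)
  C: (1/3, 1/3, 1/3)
C

For a discrete distribution over n outcomes, entropy is maximized by the uniform distribution.

Computing entropies:
H(A) = 0.9503 nats
H(B) = 0.5661 nats
H(C) = 1.0986 nats

The uniform distribution (where all probabilities equal 1/3) achieves the maximum entropy of log_e(3) = 1.0986 nats.

Distribution C has the highest entropy.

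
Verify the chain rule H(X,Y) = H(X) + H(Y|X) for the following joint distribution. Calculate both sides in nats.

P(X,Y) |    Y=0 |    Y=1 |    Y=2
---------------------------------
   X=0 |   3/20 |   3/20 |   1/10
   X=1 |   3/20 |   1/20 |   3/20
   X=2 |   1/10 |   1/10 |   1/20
H(X,Y) = 2.1286, H(X) = 1.0805, H(Y|X) = 1.0481 (all in nats)

Chain rule: H(X,Y) = H(X) + H(Y|X)

Left side — joint entropy directly:
H(X,Y) = -Σ p(x,y) log p(x,y) = 2.1286 nats

Right side — compute H(Y|X) from the conditional distributions:
P(X) = (2/5, 7/20, 1/4), so H(X) = 1.0805 nats
H(Y|X) = Σ_x P(X=x) · H(Y|X=x):
  P(Y|X=0) = (3/8, 3/8, 1/4), H(Y|X=0) = 1.0822, weight P(X=0) = 2/5
  P(Y|X=1) = (3/7, 1/7, 3/7), H(Y|X=1) = 1.0042, weight P(X=1) = 7/20
  P(Y|X=2) = (2/5, 2/5, 1/5), H(Y|X=2) = 1.0549, weight P(X=2) = 1/4
H(Y|X) = 1.0481 nats

H(X) + H(Y|X) = 1.0805 + 1.0481 = 2.1286 nats

Both sides equal 2.1286 nats. ✓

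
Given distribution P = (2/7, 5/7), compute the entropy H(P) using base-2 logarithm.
0.8631 bits

Shannon entropy is H(X) = -Σ p(x) log p(x).

For P = (2/7, 5/7):
H = -2/7 × log_2(2/7) -5/7 × log_2(5/7)
H = 0.8631 bits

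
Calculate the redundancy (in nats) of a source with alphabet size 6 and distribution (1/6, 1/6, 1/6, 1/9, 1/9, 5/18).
0.0518 nats

Redundancy measures how far a source is from maximum entropy:
R = H_max - H(X)

Maximum entropy for 6 symbols: H_max = log_e(6) = 1.7918 nats
Actual entropy: H(X) = 1.7400 nats
Redundancy: R = 1.7918 - 1.7400 = 0.0518 nats

This redundancy represents potential for compression: the source could be compressed by 0.0518 nats per symbol.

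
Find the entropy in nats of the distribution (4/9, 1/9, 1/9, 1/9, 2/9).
1.4271 nats

Shannon entropy is H(X) = -Σ p(x) log p(x).

For P = (4/9, 1/9, 1/9, 1/9, 2/9):
H = -4/9 × log_e(4/9) -1/9 × log_e(1/9) -1/9 × log_e(1/9) -1/9 × log_e(1/9) -2/9 × log_e(2/9)
H = 1.4271 nats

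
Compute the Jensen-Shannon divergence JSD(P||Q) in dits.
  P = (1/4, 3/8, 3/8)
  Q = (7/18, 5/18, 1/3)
0.0051 dits

Jensen-Shannon divergence is:
JSD(P||Q) = 0.5 × D_KL(P||M) + 0.5 × D_KL(Q||M)
where M = 0.5 × (P + Q) is the mixture distribution.

M = 0.5 × (1/4, 3/8, 3/8) + 0.5 × (7/18, 5/18, 1/3) = (0.319444, 0.326389, 0.354167)

D_KL(P||M) = 0.0053 dits
D_KL(Q||M) = 0.0050 dits

JSD(P||Q) = 0.5 × 0.0053 + 0.5 × 0.0050 = 0.0051 dits

Unlike KL divergence, JSD is symmetric and bounded: 0 ≤ JSD ≤ log(2).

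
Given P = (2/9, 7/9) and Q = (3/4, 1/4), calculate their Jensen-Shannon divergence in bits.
0.2117 bits

Jensen-Shannon divergence is:
JSD(P||Q) = 0.5 × D_KL(P||M) + 0.5 × D_KL(Q||M)
where M = 0.5 × (P + Q) is the mixture distribution.

M = 0.5 × (2/9, 7/9) + 0.5 × (3/4, 1/4) = (0.486111, 0.513889)

D_KL(P||M) = 0.2141 bits
D_KL(Q||M) = 0.2093 bits

JSD(P||Q) = 0.5 × 0.2141 + 0.5 × 0.2093 = 0.2117 bits

Unlike KL divergence, JSD is symmetric and bounded: 0 ≤ JSD ≤ log(2).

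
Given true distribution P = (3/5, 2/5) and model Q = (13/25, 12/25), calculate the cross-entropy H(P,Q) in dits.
0.2979 dits

Cross-entropy: H(P,Q) = -Σ p(x) log q(x)

Alternatively: H(P,Q) = H(P) + D_KL(P||Q)
H(P) = 0.2923 dits
D_KL(P||Q) = 0.0056 dits

H(P,Q) = 0.2923 + 0.0056 = 0.2979 dits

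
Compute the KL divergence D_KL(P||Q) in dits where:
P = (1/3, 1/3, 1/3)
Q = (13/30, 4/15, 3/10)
0.0096 dits

KL divergence: D_KL(P||Q) = Σ p(x) log(p(x)/q(x))

Computing term by term:
  x=0: 1/3 × log_10[(1/3)/(13/30)] = 1/3 × -0.1139 = -0.0380
  x=1: 1/3 × log_10[(1/3)/(4/15)] = 1/3 × 0.0969 = 0.0323
  x=2: 1/3 × log_10[(1/3)/(3/10)] = 1/3 × 0.0458 = 0.0153

D_KL(P||Q) = 0.0096 dits

Note: KL divergence is always non-negative and equals 0 iff P = Q.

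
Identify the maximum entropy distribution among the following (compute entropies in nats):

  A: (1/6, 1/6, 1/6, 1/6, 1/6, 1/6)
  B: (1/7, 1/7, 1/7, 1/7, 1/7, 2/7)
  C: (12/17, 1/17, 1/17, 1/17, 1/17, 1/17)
A

For a discrete distribution over n outcomes, entropy is maximized by the uniform distribution.

Computing entropies:
H(A) = 1.7918 nats
H(B) = 1.7479 nats
H(C) = 1.0792 nats

The uniform distribution (where all probabilities equal 1/6) achieves the maximum entropy of log_e(6) = 1.7918 nats.

Distribution A has the highest entropy.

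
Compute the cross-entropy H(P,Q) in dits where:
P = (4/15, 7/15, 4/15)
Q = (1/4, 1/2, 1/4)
0.4616 dits

Cross-entropy: H(P,Q) = -Σ p(x) log q(x)

Alternatively: H(P,Q) = H(P) + D_KL(P||Q)
H(P) = 0.4606 dits
D_KL(P||Q) = 0.0010 dits

H(P,Q) = 0.4606 + 0.0010 = 0.4616 dits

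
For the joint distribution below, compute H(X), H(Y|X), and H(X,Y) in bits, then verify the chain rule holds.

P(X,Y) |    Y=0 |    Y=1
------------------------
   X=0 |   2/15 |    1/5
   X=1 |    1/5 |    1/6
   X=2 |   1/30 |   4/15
H(X,Y) = 2.4193, H(X) = 1.5801, H(Y|X) = 0.8391 (all in bits)

Chain rule: H(X,Y) = H(X) + H(Y|X)

Left side — joint entropy directly:
H(X,Y) = -Σ p(x,y) log p(x,y) = 2.4193 bits

Right side — compute H(Y|X) from the conditional distributions:
P(X) = (1/3, 11/30, 3/10), so H(X) = 1.5801 bits
H(Y|X) = Σ_x P(X=x) · H(Y|X=x):
  P(Y|X=0) = (2/5, 3/5), H(Y|X=0) = 0.9710, weight P(X=0) = 1/3
  P(Y|X=1) = (6/11, 5/11), H(Y|X=1) = 0.9940, weight P(X=1) = 11/30
  P(Y|X=2) = (1/9, 8/9), H(Y|X=2) = 0.5033, weight P(X=2) = 3/10
H(Y|X) = 0.8391 bits

H(X) + H(Y|X) = 1.5801 + 0.8391 = 2.4193 bits

Both sides equal 2.4193 bits. ✓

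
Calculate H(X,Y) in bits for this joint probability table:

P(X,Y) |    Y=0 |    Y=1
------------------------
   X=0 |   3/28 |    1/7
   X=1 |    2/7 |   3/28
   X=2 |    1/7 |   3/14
2.4852 bits

Joint entropy is H(X,Y) = -Σ_{x,y} p(x,y) log p(x,y).

Summing over all non-zero entries:
H(X,Y) = -[3/28·log_2(3/28) + 1/7·log_2(1/7) + 2/7·log_2(2/7) + 3/28·log_2(3/28) + 1/7·log_2(1/7) + 3/14·log_2(3/14)]
H(X,Y) = 2.4852 bits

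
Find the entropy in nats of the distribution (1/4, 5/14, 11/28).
1.0813 nats

Shannon entropy is H(X) = -Σ p(x) log p(x).

For P = (1/4, 5/14, 11/28):
H = -1/4 × log_e(1/4) -5/14 × log_e(5/14) -11/28 × log_e(11/28)
H = 1.0813 nats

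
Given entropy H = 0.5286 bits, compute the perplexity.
1.4425

Perplexity is 2^H (or exp(H) for natural log).

H = 0.5286 bits
Perplexity = 2^0.5286 = 1.4425

Interpretation: The model's uncertainty is equivalent to choosing uniformly among 1.4 options.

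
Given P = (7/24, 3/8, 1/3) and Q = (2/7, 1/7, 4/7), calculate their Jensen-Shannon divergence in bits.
0.0618 bits

Jensen-Shannon divergence is:
JSD(P||Q) = 0.5 × D_KL(P||M) + 0.5 × D_KL(Q||M)
where M = 0.5 × (P + Q) is the mixture distribution.

M = 0.5 × (7/24, 3/8, 1/3) + 0.5 × (2/7, 1/7, 4/7) = (0.28869, 0.258929, 0.452381)

D_KL(P||M) = 0.0578 bits
D_KL(Q||M) = 0.0658 bits

JSD(P||Q) = 0.5 × 0.0578 + 0.5 × 0.0658 = 0.0618 bits

Unlike KL divergence, JSD is symmetric and bounded: 0 ≤ JSD ≤ log(2).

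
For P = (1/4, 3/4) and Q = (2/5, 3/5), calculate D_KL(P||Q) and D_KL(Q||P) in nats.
D_KL(P||Q) = 0.0499, D_KL(Q||P) = 0.0541

KL divergence is not symmetric: D_KL(P||Q) ≠ D_KL(Q||P) in general.

D_KL(P||Q) = 0.0499 nats
D_KL(Q||P) = 0.0541 nats

No, they are not equal!

This asymmetry is why KL divergence is not a true distance metric.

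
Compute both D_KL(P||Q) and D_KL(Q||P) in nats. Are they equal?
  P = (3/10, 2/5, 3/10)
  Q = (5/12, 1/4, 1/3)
D_KL(P||Q) = 0.0578, D_KL(Q||P) = 0.0545

KL divergence is not symmetric: D_KL(P||Q) ≠ D_KL(Q||P) in general.

D_KL(P||Q) = 0.0578 nats
D_KL(Q||P) = 0.0545 nats

No, they are not equal!

This asymmetry is why KL divergence is not a true distance metric.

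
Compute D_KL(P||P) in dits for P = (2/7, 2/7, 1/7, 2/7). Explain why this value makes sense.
0.0000 dits

KL divergence satisfies the Gibbs inequality: D_KL(P||Q) ≥ 0 for all distributions P, Q.

D_KL(P||Q) = Σ p(x) log(p(x)/q(x))
Each term is p(x) × log_10(p(x)/p(x)) = p(x) × log_10(1) = 0, so the sum is 0.
D_KL(P||Q) = 0.0000 dits

When P = Q, the KL divergence is exactly 0, as there is no 'divergence' between identical distributions.

This non-negativity is a fundamental property: relative entropy cannot be negative because it measures how different Q is from P.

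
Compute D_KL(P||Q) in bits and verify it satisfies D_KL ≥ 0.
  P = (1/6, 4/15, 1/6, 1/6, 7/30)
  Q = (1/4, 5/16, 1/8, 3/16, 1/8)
0.0924 bits

KL divergence satisfies the Gibbs inequality: D_KL(P||Q) ≥ 0 for all distributions P, Q.

D_KL(P||Q) = Σ p(x) log(p(x)/q(x))
Term by term:
  x=0: 1/6 × log_2[(1/6)/(1/4)] = -0.0975
  x=1: 4/15 × log_2[(4/15)/(5/16)] = -0.0610
  x=2: 1/6 × log_2[(1/6)/(1/8)] = 0.0692
  x=3: 1/6 × log_2[(1/6)/(3/16)] = -0.0283
  x=4: 7/30 × log_2[(7/30)/(1/8)] = 0.2101
D_KL(P||Q) = 0.0924 bits

D_KL(P||Q) = 0.0924 ≥ 0 ✓

This non-negativity is a fundamental property: relative entropy cannot be negative because it measures how different Q is from P.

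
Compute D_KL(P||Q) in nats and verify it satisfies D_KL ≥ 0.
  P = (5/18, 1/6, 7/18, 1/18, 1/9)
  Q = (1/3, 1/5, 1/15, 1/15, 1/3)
0.4726 nats

KL divergence satisfies the Gibbs inequality: D_KL(P||Q) ≥ 0 for all distributions P, Q.

D_KL(P||Q) = Σ p(x) log(p(x)/q(x))
Term by term:
  x=0: 5/18 × log_e[(5/18)/(1/3)] = -0.0506
  x=1: 1/6 × log_e[(1/6)/(1/5)] = -0.0304
  x=2: 7/18 × log_e[(7/18)/(1/15)] = 0.6858
  x=3: 1/18 × log_e[(1/18)/(1/15)] = -0.0101
  x=4: 1/9 × log_e[(1/9)/(1/3)] = -0.1221
D_KL(P||Q) = 0.4726 nats

D_KL(P||Q) = 0.4726 ≥ 0 ✓

This non-negativity is a fundamental property: relative entropy cannot be negative because it measures how different Q is from P.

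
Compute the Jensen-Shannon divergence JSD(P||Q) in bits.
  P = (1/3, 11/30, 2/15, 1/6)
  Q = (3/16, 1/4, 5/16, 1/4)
0.0557 bits

Jensen-Shannon divergence is:
JSD(P||Q) = 0.5 × D_KL(P||M) + 0.5 × D_KL(Q||M)
where M = 0.5 × (P + Q) is the mixture distribution.

M = 0.5 × (1/3, 11/30, 2/15, 1/6) + 0.5 × (3/16, 1/4, 5/16, 1/4) = (0.260417, 0.308333, 0.222917, 5/24)

D_KL(P||M) = 0.0579 bits
D_KL(Q||M) = 0.0536 bits

JSD(P||Q) = 0.5 × 0.0579 + 0.5 × 0.0536 = 0.0557 bits

Unlike KL divergence, JSD is symmetric and bounded: 0 ≤ JSD ≤ log(2).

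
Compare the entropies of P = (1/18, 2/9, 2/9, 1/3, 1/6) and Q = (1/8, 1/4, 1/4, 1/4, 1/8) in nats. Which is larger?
Q

Computing entropies in nats:
H(P) = 1.4939
H(Q) = 1.5596

Distribution Q has higher entropy.

Intuition: The distribution closer to uniform (more spread out) has higher entropy.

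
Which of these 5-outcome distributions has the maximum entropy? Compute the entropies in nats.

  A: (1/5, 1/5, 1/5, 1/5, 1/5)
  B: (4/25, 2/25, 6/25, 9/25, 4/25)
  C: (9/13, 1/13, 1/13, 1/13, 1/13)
A

For a discrete distribution over n outcomes, entropy is maximized by the uniform distribution.

Computing entropies:
H(A) = 1.6094 nats
H(B) = 1.4988 nats
H(C) = 1.0438 nats

The uniform distribution (where all probabilities equal 1/5) achieves the maximum entropy of log_e(5) = 1.6094 nats.

Distribution A has the highest entropy.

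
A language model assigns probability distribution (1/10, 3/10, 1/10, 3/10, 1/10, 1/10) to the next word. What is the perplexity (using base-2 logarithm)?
5.1728

Perplexity is 2^H (or exp(H) for natural log).

First, H = -Σ p log p = 2.3710 bits
Perplexity = 2^2.3710 = 5.1728

Interpretation: The model's uncertainty is equivalent to choosing uniformly among 5.2 options.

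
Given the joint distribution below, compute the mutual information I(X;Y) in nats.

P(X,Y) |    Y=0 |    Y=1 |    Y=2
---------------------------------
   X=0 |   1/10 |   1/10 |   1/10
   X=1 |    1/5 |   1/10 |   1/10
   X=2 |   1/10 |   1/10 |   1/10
0.0138 nats

Mutual information: I(X;Y) = H(X) + H(Y) - H(X,Y)

Marginals:
P(X) = (3/10, 2/5, 3/10), H(X) = 1.0889 nats
P(Y) = (2/5, 3/10, 3/10), H(Y) = 1.0889 nats

Joint entropy: H(X,Y) = 2.1640 nats

I(X;Y) = 1.0889 + 1.0889 - 2.1640 = 0.0138 nats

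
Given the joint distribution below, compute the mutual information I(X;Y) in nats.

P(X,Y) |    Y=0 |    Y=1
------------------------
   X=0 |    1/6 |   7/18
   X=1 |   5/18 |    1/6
0.0536 nats

Mutual information: I(X;Y) = H(X) + H(Y) - H(X,Y)

Marginals:
P(X) = (5/9, 4/9), H(X) = 0.6870 nats
P(Y) = (4/9, 5/9), H(Y) = 0.6870 nats

Joint entropy: H(X,Y) = 1.3204 nats

I(X;Y) = 0.6870 + 0.6870 - 1.3204 = 0.0536 nats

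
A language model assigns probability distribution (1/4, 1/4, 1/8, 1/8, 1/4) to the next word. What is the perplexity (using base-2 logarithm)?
4.7568

Perplexity is 2^H (or exp(H) for natural log).

First, H = -Σ p log p = 2.2500 bits
Perplexity = 2^2.2500 = 4.7568

Interpretation: The model's uncertainty is equivalent to choosing uniformly among 4.8 options.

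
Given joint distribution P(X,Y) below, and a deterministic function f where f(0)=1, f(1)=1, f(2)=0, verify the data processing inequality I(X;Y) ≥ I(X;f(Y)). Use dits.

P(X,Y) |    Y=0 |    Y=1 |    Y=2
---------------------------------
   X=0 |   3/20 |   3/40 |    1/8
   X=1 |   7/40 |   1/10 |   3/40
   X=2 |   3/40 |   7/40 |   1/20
I(X;Y) = 0.0257, I(X;f(Y)) = 0.0075, inequality holds: 0.0257 ≥ 0.0075

Data Processing Inequality: For any Markov chain X → Y → Z, we have I(X;Y) ≥ I(X;Z).

Here Z = f(Y) is a deterministic function of Y, forming X → Y → Z.

Original I(X;Y) = 0.0257 dits

After applying f:
P(X,Z) where Z=f(Y):
- P(X,Z=0) = P(X,Y=2)
- P(X,Z=1) = P(X,Y=0) + P(X,Y=1)

I(X;Z) = I(X;f(Y)) = 0.0075 dits

Verification: 0.0257 ≥ 0.0075 ✓

Information cannot be created by processing; the function f can only lose information about X.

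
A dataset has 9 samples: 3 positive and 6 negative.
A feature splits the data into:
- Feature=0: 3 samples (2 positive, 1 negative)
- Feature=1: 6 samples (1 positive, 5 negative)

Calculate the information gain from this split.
0.1788 bits

Information Gain = H(Y) - H(Y|Feature)

Before split:
P(positive) = 3/9 = 0.3333
H(Y) = 0.9183 bits

After split:
Feature=0: H = 0.9183 bits (weight = 3/9)
Feature=1: H = 0.6500 bits (weight = 6/9)
H(Y|Feature) = (3/9)×0.9183 + (6/9)×0.6500 = 0.7394 bits

Information Gain = 0.9183 - 0.7394 = 0.1788 bits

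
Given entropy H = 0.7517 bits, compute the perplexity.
1.6838

Perplexity is 2^H (or exp(H) for natural log).

H = 0.7517 bits
Perplexity = 2^0.7517 = 1.6838

Interpretation: The model's uncertainty is equivalent to choosing uniformly among 1.7 options.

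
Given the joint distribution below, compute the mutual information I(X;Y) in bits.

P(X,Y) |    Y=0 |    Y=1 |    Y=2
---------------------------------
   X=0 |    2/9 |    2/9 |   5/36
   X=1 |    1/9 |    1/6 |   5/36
0.0128 bits

Mutual information: I(X;Y) = H(X) + H(Y) - H(X,Y)

Marginals:
P(X) = (7/12, 5/12), H(X) = 0.9799 bits
P(Y) = (1/3, 7/18, 5/18), H(Y) = 1.5715 bits

Joint entropy: H(X,Y) = 2.5386 bits

I(X;Y) = 0.9799 + 1.5715 - 2.5386 = 0.0128 bits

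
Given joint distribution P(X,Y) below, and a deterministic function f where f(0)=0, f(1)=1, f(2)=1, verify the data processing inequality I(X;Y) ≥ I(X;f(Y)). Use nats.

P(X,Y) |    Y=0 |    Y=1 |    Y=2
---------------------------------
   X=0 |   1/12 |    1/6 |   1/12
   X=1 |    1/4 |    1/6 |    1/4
I(X;Y) = 0.0306, I(X;f(Y)) = 0.0080, inequality holds: 0.0306 ≥ 0.0080

Data Processing Inequality: For any Markov chain X → Y → Z, we have I(X;Y) ≥ I(X;Z).

Here Z = f(Y) is a deterministic function of Y, forming X → Y → Z.

Original I(X;Y) = 0.0306 nats

After applying f:
P(X,Z) where Z=f(Y):
- P(X,Z=0) = P(X,Y=0)
- P(X,Z=1) = P(X,Y=1) + P(X,Y=2)

I(X;Z) = I(X;f(Y)) = 0.0080 nats

Verification: 0.0306 ≥ 0.0080 ✓

Information cannot be created by processing; the function f can only lose information about X.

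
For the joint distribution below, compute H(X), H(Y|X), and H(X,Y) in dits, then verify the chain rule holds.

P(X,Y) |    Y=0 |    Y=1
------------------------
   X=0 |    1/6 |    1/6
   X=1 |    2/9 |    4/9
H(X,Y) = 0.5611, H(X) = 0.2764, H(Y|X) = 0.2846 (all in dits)

Chain rule: H(X,Y) = H(X) + H(Y|X)

Left side — joint entropy directly:
H(X,Y) = -Σ p(x,y) log p(x,y) = 0.5611 dits

Right side — compute H(Y|X) from the conditional distributions:
P(X) = (1/3, 2/3), so H(X) = 0.2764 dits
H(Y|X) = Σ_x P(X=x) · H(Y|X=x):
  P(Y|X=0) = (1/2, 1/2), H(Y|X=0) = 0.3010, weight P(X=0) = 1/3
  P(Y|X=1) = (1/3, 2/3), H(Y|X=1) = 0.2764, weight P(X=1) = 2/3
H(Y|X) = 0.2846 dits

H(X) + H(Y|X) = 0.2764 + 0.2846 = 0.5611 dits

Both sides equal 0.5611 dits. ✓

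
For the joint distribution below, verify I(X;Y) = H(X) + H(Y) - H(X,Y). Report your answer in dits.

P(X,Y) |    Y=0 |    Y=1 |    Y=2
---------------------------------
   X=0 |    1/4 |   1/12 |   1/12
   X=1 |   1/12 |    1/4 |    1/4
I(X;Y) = 0.0508 dits

Mutual information has multiple equivalent forms:
- I(X;Y) = H(X) - H(X|Y)
- I(X;Y) = H(Y) - H(Y|X)
- I(X;Y) = H(X) + H(Y) - H(X,Y)

Computing all quantities:
H(X) = 0.2950, H(Y) = 0.4771, H(X,Y) = 0.7213
H(X|Y) = 0.2442, H(Y|X) = 0.4264

Verification:
H(X) - H(X|Y) = 0.2950 - 0.2442 = 0.0508
H(Y) - H(Y|X) = 0.4771 - 0.4264 = 0.0508
H(X) + H(Y) - H(X,Y) = 0.2950 + 0.4771 - 0.7213 = 0.0508

All forms give I(X;Y) = 0.0508 dits. ✓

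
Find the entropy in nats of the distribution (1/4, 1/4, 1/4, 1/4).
1.3863 nats

Shannon entropy is H(X) = -Σ p(x) log p(x).

For P = (1/4, 1/4, 1/4, 1/4):
H = -1/4 × log_e(1/4) -1/4 × log_e(1/4) -1/4 × log_e(1/4) -1/4 × log_e(1/4)
H = 1.3863 nats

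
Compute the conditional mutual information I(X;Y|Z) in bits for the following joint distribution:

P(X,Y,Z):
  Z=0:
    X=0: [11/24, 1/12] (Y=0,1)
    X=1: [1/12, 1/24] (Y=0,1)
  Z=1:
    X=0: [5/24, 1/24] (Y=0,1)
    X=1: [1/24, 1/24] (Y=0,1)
0.0384 bits

Conditional mutual information: I(X;Y|Z) = H(X|Z) + H(Y|Z) - H(X,Y|Z)

H(Z) = 0.9183
H(X,Z) = 1.6529 → H(X|Z) = 0.7346
H(Y,Z) = 1.6529 → H(Y|Z) = 0.7346
H(X,Y,Z) = 2.3490 → H(X,Y|Z) = 1.4307

I(X;Y|Z) = 0.7346 + 0.7346 - 1.4307 = 0.0384 bits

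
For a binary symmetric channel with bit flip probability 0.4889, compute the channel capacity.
0.0004 bits

For a binary symmetric channel (BSC) with error probability p:
Capacity C = 1 - H(p) bits per symbol

where H(p) = -p log₂(p) - (1-p) log₂(1-p) is the binary entropy function.

H(0.4889) = 0.9996 bits
C = 1 - 0.9996 = 0.0004 bits per symbol

This means we can reliably transmit up to 0.0004 bits of information per channel use.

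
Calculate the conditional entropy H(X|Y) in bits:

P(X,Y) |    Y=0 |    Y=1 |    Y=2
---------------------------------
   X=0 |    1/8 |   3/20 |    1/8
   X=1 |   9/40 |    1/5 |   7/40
0.9679 bits

Using the chain rule: H(X|Y) = H(X,Y) - H(Y)

First, compute H(X,Y) = 2.5492 bits

Marginal P(Y) = (7/20, 7/20, 3/10)
H(Y) = 1.5813 bits

H(X|Y) = H(X,Y) - H(Y) = 2.5492 - 1.5813 = 0.9679 bits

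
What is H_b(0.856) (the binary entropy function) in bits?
0.5946 bits

The binary entropy function is:
H(p) = -p log(p) - (1-p) log(1-p)

H(0.856) = -0.856 × log_2(0.856) - 0.144 × log_2(0.144)
H(0.856) = 0.5946 bits

Note: Binary entropy is maximized at p=0.5 (H=1 bit) and minimized at p=0 or p=1 (H=0).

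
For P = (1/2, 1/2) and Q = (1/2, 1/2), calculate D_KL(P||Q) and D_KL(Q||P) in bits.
D_KL(P||Q) = 0.0000, D_KL(Q||P) = 0.0000

KL divergence is not symmetric: D_KL(P||Q) ≠ D_KL(Q||P) in general.

D_KL(P||Q) = 0.0000 bits
D_KL(Q||P) = 0.0000 bits

In this case they happen to be equal (to 4 decimal places).

This asymmetry is why KL divergence is not a true distance metric.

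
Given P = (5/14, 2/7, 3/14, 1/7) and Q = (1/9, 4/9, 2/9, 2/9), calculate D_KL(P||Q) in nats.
0.2199 nats

KL divergence: D_KL(P||Q) = Σ p(x) log(p(x)/q(x))

Computing term by term:
  x=0: 5/14 × log_e[(5/14)/(1/9)] = 5/14 × 1.1676 = 0.4170
  x=1: 2/7 × log_e[(2/7)/(4/9)] = 2/7 × -0.4418 = -0.1262
  x=2: 3/14 × log_e[(3/14)/(2/9)] = 3/14 × -0.0364 = -0.0078
  x=3: 1/7 × log_e[(1/7)/(2/9)] = 1/7 × -0.4418 = -0.0631

D_KL(P||Q) = 0.2199 nats

Note: KL divergence is always non-negative and equals 0 iff P = Q.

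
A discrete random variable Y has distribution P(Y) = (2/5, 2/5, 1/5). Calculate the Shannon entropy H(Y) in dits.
0.4581 dits

Shannon entropy is H(X) = -Σ p(x) log p(x).

For P = (2/5, 2/5, 1/5):
H = -2/5 × log_10(2/5) -2/5 × log_10(2/5) -1/5 × log_10(1/5)
H = 0.4581 dits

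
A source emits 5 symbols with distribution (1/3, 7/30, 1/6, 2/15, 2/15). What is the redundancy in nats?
0.0677 nats

Redundancy measures how far a source is from maximum entropy:
R = H_max - H(X)

Maximum entropy for 5 symbols: H_max = log_e(5) = 1.6094 nats
Actual entropy: H(X) = 1.5417 nats
Redundancy: R = 1.6094 - 1.5417 = 0.0677 nats

This redundancy represents potential for compression: the source could be compressed by 0.0677 nats per symbol.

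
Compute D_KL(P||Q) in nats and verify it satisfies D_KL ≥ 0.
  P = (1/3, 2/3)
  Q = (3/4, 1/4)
0.3836 nats

KL divergence satisfies the Gibbs inequality: D_KL(P||Q) ≥ 0 for all distributions P, Q.

D_KL(P||Q) = Σ p(x) log(p(x)/q(x))
Term by term:
  x=0: 1/3 × log_e[(1/3)/(3/4)] = -0.2703
  x=1: 2/3 × log_e[(2/3)/(1/4)] = 0.6539
D_KL(P||Q) = 0.3836 nats

D_KL(P||Q) = 0.3836 ≥ 0 ✓

This non-negativity is a fundamental property: relative entropy cannot be negative because it measures how different Q is from P.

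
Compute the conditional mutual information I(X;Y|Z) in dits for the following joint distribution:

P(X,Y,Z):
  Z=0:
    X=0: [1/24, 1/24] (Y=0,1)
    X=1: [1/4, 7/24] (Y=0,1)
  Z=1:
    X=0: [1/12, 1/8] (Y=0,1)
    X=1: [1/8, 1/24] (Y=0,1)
0.0104 dits

Conditional mutual information: I(X;Y|Z) = H(X|Z) + H(Y|Z) - H(X,Y|Z)

H(Z) = 0.2873
H(X,Z) = 0.5058 → H(X|Z) = 0.2185
H(Y,Z) = 0.5867 → H(Y|Z) = 0.2994
H(X,Y,Z) = 0.7948 → H(X,Y|Z) = 0.5075

I(X;Y|Z) = 0.2185 + 0.2994 - 0.5075 = 0.0104 dits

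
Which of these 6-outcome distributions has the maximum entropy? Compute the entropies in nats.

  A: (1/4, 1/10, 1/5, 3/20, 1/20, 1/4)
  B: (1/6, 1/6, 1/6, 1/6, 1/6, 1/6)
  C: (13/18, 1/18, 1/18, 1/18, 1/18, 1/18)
B

For a discrete distribution over n outcomes, entropy is maximized by the uniform distribution.

Computing entropies:
H(A) = 1.6796 nats
H(B) = 1.7918 nats
H(C) = 1.0379 nats

The uniform distribution (where all probabilities equal 1/6) achieves the maximum entropy of log_e(6) = 1.7918 nats.

Distribution B has the highest entropy.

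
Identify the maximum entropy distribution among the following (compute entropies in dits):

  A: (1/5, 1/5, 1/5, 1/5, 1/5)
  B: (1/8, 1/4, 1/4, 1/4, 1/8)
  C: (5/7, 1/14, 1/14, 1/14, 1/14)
A

For a discrete distribution over n outcomes, entropy is maximized by the uniform distribution.

Computing entropies:
H(A) = 0.6990 dits
H(B) = 0.6773 dits
H(C) = 0.4318 dits

The uniform distribution (where all probabilities equal 1/5) achieves the maximum entropy of log_10(5) = 0.6990 dits.

Distribution A has the highest entropy.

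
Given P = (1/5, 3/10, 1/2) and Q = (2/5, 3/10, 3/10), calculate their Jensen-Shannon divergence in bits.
0.0427 bits

Jensen-Shannon divergence is:
JSD(P||Q) = 0.5 × D_KL(P||M) + 0.5 × D_KL(Q||M)
where M = 0.5 × (P + Q) is the mixture distribution.

M = 0.5 × (1/5, 3/10, 1/2) + 0.5 × (2/5, 3/10, 3/10) = (3/10, 3/10, 2/5)

D_KL(P||M) = 0.0440 bits
D_KL(Q||M) = 0.0415 bits

JSD(P||Q) = 0.5 × 0.0440 + 0.5 × 0.0415 = 0.0427 bits

Unlike KL divergence, JSD is symmetric and bounded: 0 ≤ JSD ≤ log(2).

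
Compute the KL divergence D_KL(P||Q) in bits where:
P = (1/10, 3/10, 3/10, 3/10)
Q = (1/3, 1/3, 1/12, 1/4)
0.4140 bits

KL divergence: D_KL(P||Q) = Σ p(x) log(p(x)/q(x))

Computing term by term:
  x=0: 1/10 × log_2[(1/10)/(1/3)] = 1/10 × -1.7370 = -0.1737
  x=1: 3/10 × log_2[(3/10)/(1/3)] = 3/10 × -0.1520 = -0.0456
  x=2: 3/10 × log_2[(3/10)/(1/12)] = 3/10 × 1.8480 = 0.5544
  x=3: 3/10 × log_2[(3/10)/(1/4)] = 3/10 × 0.2630 = 0.0789

D_KL(P||Q) = 0.4140 bits

Note: KL divergence is always non-negative and equals 0 iff P = Q.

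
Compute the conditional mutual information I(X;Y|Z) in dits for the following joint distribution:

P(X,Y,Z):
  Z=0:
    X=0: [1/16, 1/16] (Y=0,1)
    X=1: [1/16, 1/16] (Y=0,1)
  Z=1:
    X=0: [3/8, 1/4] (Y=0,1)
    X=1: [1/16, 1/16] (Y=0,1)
0.0009 dits

Conditional mutual information: I(X;Y|Z) = H(X|Z) + H(Y|Z) - H(X,Y|Z)

H(Z) = 0.2442
H(X,Z) = 0.4662 → H(X|Z) = 0.2220
H(Y,Z) = 0.5407 → H(Y|Z) = 0.2965
H(X,Y,Z) = 0.7618 → H(X,Y|Z) = 0.5176

I(X;Y|Z) = 0.2220 + 0.2965 - 0.5176 = 0.0009 dits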